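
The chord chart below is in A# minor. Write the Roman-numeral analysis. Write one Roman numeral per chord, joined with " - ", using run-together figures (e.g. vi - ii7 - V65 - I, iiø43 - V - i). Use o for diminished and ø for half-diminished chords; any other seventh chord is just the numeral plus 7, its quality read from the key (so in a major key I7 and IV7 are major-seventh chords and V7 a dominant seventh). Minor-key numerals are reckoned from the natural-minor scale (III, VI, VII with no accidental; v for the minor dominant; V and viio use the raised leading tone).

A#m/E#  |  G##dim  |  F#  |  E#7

A#m/E#: root A# is the tonic; minor triad there is i64.
G##dim has root G##, degree 7 in A# minor, so viio.
F#: root F# is the submediant; major triad there is VI.
E#7: dominant seventh chord on E# = scale degree 5 → V7.

i64 - viio - VI - V7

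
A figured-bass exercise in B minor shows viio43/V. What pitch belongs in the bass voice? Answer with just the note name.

B

The applied chord viio43/V is rooted on E#: E#-G#-B-D.
The figure 43 means second inversion — the fifth is in the bass.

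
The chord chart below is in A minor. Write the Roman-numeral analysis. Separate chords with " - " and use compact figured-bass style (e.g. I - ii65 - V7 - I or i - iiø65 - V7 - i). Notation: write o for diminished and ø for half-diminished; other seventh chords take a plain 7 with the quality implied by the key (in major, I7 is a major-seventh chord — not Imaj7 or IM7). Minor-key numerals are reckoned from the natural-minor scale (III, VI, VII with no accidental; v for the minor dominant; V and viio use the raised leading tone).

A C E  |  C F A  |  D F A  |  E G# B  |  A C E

i - VI64 - iv - V - i

A-C-E: minor triad on A = scale degree 1 → i.
C-F-A has root F, degree 6 in A minor, so VI64.
D-F-A: minor triad on D = scale degree 4 → iv.
E-G#-B: major triad on E = scale degree 5 → V.
A-C-E: minor triad on A = scale degree 1 → i.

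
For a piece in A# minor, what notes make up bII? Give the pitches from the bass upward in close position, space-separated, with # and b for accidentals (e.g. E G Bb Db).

B D# F#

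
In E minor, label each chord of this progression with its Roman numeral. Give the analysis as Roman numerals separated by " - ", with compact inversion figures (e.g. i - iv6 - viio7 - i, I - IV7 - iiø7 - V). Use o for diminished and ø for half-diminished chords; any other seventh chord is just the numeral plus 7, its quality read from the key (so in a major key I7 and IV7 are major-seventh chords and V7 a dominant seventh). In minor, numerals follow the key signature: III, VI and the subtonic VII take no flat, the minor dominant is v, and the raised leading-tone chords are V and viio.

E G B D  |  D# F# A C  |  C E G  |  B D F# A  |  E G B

i7 - viio7 - VI - v7 - i

E-G-B-D: root E is the tonic; minor seventh chord there is i7.
D#-F#-A-C has root D#, degree 7 in E minor, so viio7.
C-E-G has root C, degree 6 in E minor, so VI.
B-D-F#-A: root B is the dominant; minor seventh chord there is v7.
E-G-B: root E is the tonic; minor triad there is i.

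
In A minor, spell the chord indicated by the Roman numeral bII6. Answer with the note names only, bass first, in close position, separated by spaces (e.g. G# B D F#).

D F Bb

bII6 is the Neapolitan sixth — a major triad on the lowered second degree, here in its customary first inversion. In A minor that root is Bb.
So the chord is Bb-D-F, a major triad.
The figured bass 6 indicates first inversion, placing the third (D) in the bass: D-F-Bb.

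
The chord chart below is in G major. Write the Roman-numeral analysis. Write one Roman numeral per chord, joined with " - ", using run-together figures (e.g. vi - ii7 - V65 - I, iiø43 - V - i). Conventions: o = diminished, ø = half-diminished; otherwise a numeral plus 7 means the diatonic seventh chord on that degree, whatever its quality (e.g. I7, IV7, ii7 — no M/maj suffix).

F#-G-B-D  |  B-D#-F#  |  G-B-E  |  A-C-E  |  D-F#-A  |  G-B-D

I42 - V/vi - vi6 - ii - V - I

F#-G-B-D: major seventh chord on G = scale degree 1 → I42.
B-D#-F#: a major triad on B, the applied dominant of vi → V/vi.
G-B-E has root E, degree 6 in G major, so vi6.
A-C-E has root A, degree 2 in G major, so ii.
D-F#-A has root D, degree 5 in G major, so V.
G-B-D: major triad on G = scale degree 1 → I.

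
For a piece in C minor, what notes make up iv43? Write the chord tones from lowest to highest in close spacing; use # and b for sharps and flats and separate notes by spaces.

C Eb F Ab

In C minor, the fourth degree is F, and the diatonic chord built there is a minor seventh chord.
That chord is spelled F-Ab-C-Eb.
With the 43 figure the chord is in second inversion; from the bass C upward in close position it reads C-Eb-F-Ab.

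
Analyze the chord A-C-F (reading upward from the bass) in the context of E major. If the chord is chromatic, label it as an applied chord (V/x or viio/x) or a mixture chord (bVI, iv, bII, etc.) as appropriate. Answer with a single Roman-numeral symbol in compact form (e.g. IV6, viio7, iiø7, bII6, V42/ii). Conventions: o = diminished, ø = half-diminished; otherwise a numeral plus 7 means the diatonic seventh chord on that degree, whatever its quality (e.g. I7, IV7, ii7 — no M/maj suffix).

The pitches F-A-C form a major triad rooted on F.
F is the lowered second degree of E major (diatonic 2 would be F#). This is the Neapolitan sixth — a major triad on the lowered second degree, here in its customary first inversion.
With A in the bass the chord is in first inversion, so the figured bass is 6.

bII6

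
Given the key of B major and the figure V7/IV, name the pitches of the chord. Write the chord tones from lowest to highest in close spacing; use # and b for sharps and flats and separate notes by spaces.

B D# F# A

The slash means an applied dominant: we want the dominant of IV. In B major, IV is E major, and its dominant is built on B.
Building a dominant seventh chord on B gives B-D#-F#-A.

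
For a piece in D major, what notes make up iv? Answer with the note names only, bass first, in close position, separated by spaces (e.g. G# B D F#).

G Bb D

iv is the minor subdominant, borrowed from the parallel minor. In D major that root is G.
So the chord is G-Bb-D.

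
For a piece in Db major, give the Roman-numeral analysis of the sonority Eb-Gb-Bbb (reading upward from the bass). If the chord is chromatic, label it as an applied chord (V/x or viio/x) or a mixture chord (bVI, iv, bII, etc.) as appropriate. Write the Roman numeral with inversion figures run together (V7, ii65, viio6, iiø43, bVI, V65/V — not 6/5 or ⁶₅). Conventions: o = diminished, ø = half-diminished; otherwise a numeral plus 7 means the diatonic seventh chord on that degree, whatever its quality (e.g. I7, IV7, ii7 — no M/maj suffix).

The pitches Eb-Gb-Bbb form a diminished triad rooted on Eb.
Eb is the second degree of Db major. This is the diminished supertonic triad, borrowed from the parallel minor.

iio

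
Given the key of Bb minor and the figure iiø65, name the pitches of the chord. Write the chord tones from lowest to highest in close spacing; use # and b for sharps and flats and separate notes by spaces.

The numeral's case and figure indicate a half-diminished seventh chord. In Bb minor its root, the second degree, is C.
That chord is spelled C-Eb-Gb-Bb.
The figured bass 65 indicates first inversion, placing the third (Eb) in the bass: Eb-Gb-Bb-C.

Eb Gb Bb C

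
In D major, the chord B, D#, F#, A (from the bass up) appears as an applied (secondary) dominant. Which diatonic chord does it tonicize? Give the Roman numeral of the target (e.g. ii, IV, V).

ii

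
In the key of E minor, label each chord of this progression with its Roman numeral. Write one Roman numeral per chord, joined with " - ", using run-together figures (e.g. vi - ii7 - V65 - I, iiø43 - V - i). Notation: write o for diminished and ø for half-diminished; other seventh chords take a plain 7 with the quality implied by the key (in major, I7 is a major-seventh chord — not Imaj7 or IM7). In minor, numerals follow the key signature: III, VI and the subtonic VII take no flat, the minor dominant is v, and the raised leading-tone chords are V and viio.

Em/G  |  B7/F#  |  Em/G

i6 - V43 - i6

Em/G: root E is the tonic; minor triad there is i6.
B7/F#: root B is the dominant; dominant seventh chord there is V43.
Em/G: minor triad on E = scale degree 1 → i6.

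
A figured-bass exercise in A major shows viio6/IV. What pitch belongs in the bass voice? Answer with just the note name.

E

The applied chord viio6/IV is rooted on C#: C#-E-G.
The figure 6 means first inversion — the third is in the bass.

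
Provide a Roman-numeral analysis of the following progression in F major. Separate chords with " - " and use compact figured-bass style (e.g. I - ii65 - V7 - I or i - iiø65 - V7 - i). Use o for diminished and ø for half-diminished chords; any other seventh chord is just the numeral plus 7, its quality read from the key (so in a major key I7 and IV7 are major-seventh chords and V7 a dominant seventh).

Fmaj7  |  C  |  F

Fmaj7: root F is the tonic; major seventh chord there is I7.
C has root C, degree 5 in F major, so V.
F has root F, degree 1 in F major, so I.

I7 - V - I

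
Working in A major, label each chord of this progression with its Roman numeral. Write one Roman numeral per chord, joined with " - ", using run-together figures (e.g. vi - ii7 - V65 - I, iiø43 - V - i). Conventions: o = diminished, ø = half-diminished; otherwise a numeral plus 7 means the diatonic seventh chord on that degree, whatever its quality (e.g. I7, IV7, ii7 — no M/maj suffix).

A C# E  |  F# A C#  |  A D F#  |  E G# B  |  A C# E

I - vi - IV64 - V - I

A-C#-E has root A, degree 1 in A major, so I.
F#-A-C#: minor triad on F# = scale degree 6 → vi.
A-D-F#: root D is the subdominant; major triad there is IV64.
E-G#-B has root E, degree 5 in A major, so V.
A-C#-E has root A, degree 1 in A major, so I.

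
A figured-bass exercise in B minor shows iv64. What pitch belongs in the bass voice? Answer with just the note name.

B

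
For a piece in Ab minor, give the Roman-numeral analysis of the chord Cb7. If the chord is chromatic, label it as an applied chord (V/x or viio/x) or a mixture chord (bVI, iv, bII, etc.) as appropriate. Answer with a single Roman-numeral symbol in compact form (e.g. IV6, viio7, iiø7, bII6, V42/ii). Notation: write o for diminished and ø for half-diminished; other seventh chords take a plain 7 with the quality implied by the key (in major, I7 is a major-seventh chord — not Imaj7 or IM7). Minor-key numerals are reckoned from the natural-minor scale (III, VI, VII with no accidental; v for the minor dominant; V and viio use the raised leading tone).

V7/VI

The pitches Cb-Eb-Gb-Bbb form a dominant seventh chord rooted on Cb.
Cb is not a diatonic chord root with this quality in Ab minor, but it lies a perfect fifth above Fb (VI), so the chord functions as an applied dominant of VI.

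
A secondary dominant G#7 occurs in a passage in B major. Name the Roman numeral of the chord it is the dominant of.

The chord is a dominant seventh chord on G#.
A dominant resolves down a perfect fifth: G# → C#. In B major, C# is scale degree 2, i.e. ii.

ii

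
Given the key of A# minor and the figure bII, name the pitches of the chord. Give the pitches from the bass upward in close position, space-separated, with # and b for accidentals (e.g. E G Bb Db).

Scale degree 2 in A# minor is B#; lowering it a half step gives B. bII is the Neapolitan chord — a major triad on the lowered second degree.
So the chord is B-D#-F#.

B D# F#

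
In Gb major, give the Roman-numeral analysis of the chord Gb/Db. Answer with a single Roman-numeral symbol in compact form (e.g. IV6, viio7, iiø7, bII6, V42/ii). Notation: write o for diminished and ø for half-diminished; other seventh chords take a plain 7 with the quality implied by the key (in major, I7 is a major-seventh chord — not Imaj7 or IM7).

I64

Stacked in thirds the chord is Gb-Bb-Db: a major triad on Gb.
Gb is scale degree 1 in Gb major, and a major triad on that degree is written I.
With Db in the bass the chord is in second inversion, so the figured bass is 64.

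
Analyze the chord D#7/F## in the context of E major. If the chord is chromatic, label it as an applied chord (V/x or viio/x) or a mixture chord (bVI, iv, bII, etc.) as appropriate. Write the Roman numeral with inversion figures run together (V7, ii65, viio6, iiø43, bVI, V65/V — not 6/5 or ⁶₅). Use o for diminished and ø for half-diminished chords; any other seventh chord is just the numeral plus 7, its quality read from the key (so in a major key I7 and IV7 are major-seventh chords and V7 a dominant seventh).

The pitches D#-F##-A#-C# form a dominant seventh chord rooted on D#.
D# is not a diatonic chord root with this quality in E major, but it lies a perfect fifth above G# (iii), so the chord functions as an applied dominant of iii.
With F## in the bass the chord is in first inversion, so the figured bass is 65.

V65/iii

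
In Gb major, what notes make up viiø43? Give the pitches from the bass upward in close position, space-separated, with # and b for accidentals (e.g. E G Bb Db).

In Gb major, the leading tone is F, and the diatonic chord built there is a half-diminished seventh chord.
That chord is spelled F-Ab-Cb-Eb.
With the 43 figure the chord is in second inversion; from the bass Cb upward in close position it reads Cb-Eb-F-Ab.

Cb Eb F Ab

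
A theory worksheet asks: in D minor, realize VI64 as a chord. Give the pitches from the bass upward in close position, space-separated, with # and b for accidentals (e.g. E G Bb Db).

F Bb D

The numeral's case and figure indicate a major triad. In D minor its root, the submediant, is Bb.
Stacking thirds from Bb gives Bb-D-F.
The figured bass 64 indicates second inversion, placing the fifth (F) in the bass: F-Bb-D.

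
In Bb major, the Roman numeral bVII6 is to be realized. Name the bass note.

bVII in Bb major has root Ab; the chord is Ab-C-Eb.
The figure 6 means first inversion — the third is in the bass.

C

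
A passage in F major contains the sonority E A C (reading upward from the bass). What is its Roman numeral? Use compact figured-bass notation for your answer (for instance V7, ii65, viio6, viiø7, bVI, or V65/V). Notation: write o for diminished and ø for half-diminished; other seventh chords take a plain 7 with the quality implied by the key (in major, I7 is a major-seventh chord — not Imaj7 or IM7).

The pitches A-C-E form a minor triad rooted on A.
A is scale degree 3 in F major, and a minor triad on that degree is written iii.
With E in the bass the chord is in second inversion, so the figured bass is 64.

iii64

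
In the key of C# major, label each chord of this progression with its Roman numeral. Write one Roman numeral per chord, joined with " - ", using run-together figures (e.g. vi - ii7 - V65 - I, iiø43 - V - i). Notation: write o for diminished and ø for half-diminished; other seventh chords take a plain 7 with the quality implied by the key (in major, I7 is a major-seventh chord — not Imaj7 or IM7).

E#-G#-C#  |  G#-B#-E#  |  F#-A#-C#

I6 - iii6 - IV

E#-G#-C#: major triad on C# = scale degree 1 → I6.
G#-B#-E#: root E# is the mediant; minor triad there is iii6.
F#-A#-C#: root F# is the subdominant; major triad there is IV.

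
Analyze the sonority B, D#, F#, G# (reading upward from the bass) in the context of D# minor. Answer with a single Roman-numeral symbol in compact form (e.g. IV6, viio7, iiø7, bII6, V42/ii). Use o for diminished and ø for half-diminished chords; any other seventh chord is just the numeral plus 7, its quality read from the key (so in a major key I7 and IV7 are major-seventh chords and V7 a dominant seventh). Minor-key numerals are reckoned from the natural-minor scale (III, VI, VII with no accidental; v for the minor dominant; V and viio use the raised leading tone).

The pitches G#-B-D#-F# form a minor seventh chord rooted on G#.
G# is scale degree 4 in D# minor, and a minor seventh chord on that degree is written iv7.
With B in the bass the chord is in first inversion, so the figured bass is 65.

iv65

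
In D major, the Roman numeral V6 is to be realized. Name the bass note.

C#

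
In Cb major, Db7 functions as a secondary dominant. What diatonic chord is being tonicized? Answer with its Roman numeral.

V

The chord is a dominant seventh chord on Db.
A dominant resolves down a perfect fifth: Db → Gb. In Cb major, Gb is scale degree 5, i.e. V.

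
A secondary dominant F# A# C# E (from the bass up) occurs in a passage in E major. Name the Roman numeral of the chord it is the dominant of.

V

The chord is a dominant seventh chord on F#.
A dominant resolves down a perfect fifth: F# → B. In E major, B is scale degree 5, i.e. V.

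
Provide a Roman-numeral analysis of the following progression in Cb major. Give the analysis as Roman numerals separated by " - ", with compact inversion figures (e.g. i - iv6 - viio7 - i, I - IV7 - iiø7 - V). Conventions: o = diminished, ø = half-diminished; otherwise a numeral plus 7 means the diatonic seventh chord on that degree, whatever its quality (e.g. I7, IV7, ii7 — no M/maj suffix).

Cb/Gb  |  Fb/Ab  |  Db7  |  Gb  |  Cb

I64 - IV6 - V7/V - V - I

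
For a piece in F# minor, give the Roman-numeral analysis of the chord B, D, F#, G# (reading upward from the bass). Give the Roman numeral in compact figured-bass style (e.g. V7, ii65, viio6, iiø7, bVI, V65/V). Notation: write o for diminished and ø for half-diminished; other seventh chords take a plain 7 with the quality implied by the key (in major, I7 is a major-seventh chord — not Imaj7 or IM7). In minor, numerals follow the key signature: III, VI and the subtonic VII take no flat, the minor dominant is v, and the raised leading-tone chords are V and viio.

iiø65

The pitches G#-B-D-F# form a half-diminished seventh chord rooted on G#.
In F# minor, G# is the supertonic; the diatonic half-diminished seventh chord there is iiø7.
With B in the bass the chord is in first inversion, so the figured bass is 65.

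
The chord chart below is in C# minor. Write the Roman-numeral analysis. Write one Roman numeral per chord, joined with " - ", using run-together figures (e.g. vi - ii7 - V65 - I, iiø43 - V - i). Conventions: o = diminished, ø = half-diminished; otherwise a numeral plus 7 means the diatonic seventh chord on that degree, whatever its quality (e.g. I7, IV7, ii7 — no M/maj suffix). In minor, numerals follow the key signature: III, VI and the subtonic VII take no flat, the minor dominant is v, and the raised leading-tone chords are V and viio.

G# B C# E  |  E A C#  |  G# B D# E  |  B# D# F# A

i43 - VI64 - III65 - viio7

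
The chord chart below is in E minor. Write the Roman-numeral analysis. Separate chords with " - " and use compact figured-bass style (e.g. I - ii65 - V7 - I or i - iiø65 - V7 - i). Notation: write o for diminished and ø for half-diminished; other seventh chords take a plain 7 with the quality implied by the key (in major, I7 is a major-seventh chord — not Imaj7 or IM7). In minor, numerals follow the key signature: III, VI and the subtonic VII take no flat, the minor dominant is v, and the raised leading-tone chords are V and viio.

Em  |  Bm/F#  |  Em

Em: minor triad on E = scale degree 1 → i.
Bm/F# has root B, degree 5 in E minor, so v64.
Em: minor triad on E = scale degree 1 → i.

i - v64 - i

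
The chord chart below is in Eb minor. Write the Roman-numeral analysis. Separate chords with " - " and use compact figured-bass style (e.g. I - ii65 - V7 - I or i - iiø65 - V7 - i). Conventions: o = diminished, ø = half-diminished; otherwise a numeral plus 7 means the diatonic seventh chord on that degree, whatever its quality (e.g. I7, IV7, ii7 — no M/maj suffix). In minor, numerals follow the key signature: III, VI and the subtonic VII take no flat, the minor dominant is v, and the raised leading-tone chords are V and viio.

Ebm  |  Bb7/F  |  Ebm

Ebm: minor triad on Eb = scale degree 1 → i.
Bb7/F: dominant seventh chord on Bb = scale degree 5 → V43.
Ebm: root Eb is the tonic; minor triad there is i.

i - V43 - i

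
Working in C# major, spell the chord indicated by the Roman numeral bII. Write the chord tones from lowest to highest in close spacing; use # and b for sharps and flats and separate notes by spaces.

bII is the Neapolitan chord — a major triad on the lowered second degree. In C# major that root is D.
So the chord is D-F#-A.

D F# A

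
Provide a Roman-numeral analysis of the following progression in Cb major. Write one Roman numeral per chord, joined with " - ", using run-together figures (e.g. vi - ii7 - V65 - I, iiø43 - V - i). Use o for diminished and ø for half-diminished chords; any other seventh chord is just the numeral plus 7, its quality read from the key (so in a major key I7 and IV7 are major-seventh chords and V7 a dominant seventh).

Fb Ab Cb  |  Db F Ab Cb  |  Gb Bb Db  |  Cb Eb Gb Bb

Fb-Ab-Cb has root Fb, degree 4 in Cb major, so IV.
Db-F-Ab-Cb: chromatic; Db is V of V, so V7/V.
Gb-Bb-Db: root Gb is the dominant; major triad there is V.
Cb-Eb-Gb-Bb has root Cb, degree 1 in Cb major, so I7.

IV - V7/V - V - I7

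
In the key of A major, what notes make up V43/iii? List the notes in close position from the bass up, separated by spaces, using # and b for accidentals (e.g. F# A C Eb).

V43/iii is a secondary dominant — the dominant seventh of iii. iii in A major is C#, so the applied chord's root is G#, a perfect fifth above.
Building a dominant seventh chord on G# gives G#-B#-D#-F#.
With the 43 figure the chord is in second inversion; from the bass D# upward in close position it reads D#-F#-G#-B#.

D# F# G# B#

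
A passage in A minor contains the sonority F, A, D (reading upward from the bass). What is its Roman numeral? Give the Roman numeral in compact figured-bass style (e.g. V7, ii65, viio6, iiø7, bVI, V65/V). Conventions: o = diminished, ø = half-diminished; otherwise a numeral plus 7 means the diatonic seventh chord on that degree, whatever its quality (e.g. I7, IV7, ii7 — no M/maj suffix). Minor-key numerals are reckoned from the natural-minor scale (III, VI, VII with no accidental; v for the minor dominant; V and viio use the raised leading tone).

iv6

The pitches D-F-A form a minor triad rooted on D.
In A minor, D is the subdominant; the diatonic minor triad there is iv.
With F in the bass the chord is in first inversion, so the figured bass is 6.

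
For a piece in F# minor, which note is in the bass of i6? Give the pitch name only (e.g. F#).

A

i in F# minor has root F#; the chord is F#-A-C#.
The figure 6 means first inversion — the third is in the bass.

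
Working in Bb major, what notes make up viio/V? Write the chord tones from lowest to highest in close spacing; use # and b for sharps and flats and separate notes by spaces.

The slash marks an applied leading-tone chord: viio of V. In Bb major, V is F, so the leading tone to it is E, a half step below.
Building a diminished triad on E gives E-G-Bb.

E G Bb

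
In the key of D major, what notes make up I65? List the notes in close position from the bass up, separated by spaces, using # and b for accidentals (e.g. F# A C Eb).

In D major, scale degree 1 is D, and the diatonic chord built there is a major seventh chord.
Stacking thirds from D gives D-F#-A-C#.
The figured bass 65 indicates first inversion, placing the third (F#) in the bass: F#-A-C#-D.

F# A C# D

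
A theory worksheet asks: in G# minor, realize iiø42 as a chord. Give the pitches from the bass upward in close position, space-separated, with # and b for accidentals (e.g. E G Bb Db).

G# A# C# E

In G# minor, scale degree 2 is A#, and the diatonic chord built there is a half-diminished seventh chord.
That chord is spelled A#-C#-E-G#.
The figured bass 42 indicates third inversion, placing the seventh (G#) in the bass: G#-A#-C#-E.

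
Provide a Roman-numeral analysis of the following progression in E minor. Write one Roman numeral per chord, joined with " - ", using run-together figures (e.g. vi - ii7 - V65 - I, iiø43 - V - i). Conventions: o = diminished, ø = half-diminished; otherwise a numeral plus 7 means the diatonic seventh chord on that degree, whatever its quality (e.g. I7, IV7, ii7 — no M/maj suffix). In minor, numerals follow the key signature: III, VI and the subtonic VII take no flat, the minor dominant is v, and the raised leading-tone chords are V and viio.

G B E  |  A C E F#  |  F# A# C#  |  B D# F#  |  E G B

i6 - iiø65 - V/V - V - i

G-B-E has root E, degree 1 in E minor, so i6.
A-C-E-F#: root F# is the supertonic; half-diminished seventh chord there is iiø65.
F#-A#-C#: a major triad on F#, the applied dominant of V → V/V.
B-D#-F#: major triad on B = scale degree 5 → V.
E-G-B: minor triad on E = scale degree 1 → i.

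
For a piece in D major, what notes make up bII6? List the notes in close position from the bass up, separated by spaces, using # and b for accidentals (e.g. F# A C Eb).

G Bb Eb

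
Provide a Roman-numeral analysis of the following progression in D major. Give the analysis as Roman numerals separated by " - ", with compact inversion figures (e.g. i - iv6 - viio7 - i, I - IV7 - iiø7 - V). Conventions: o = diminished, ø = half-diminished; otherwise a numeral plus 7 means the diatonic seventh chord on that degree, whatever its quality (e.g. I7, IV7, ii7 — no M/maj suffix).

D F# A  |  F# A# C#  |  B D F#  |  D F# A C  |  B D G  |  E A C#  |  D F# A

I - V/vi - vi - V7/IV - IV6 - V64 - I

D-F#-A: root D is the tonic; major triad there is I.
F#-A#-C# is the secondary dominant of vi (major triad on F#): V/vi.
B-D-F# has root B, degree 6 in D major, so vi.
D-F#-A-C is the secondary dominant of IV (dominant seventh chord on D): V7/IV.
B-D-G: root G is the subdominant; major triad there is IV6.
E-A-C#: major triad on A = scale degree 5 → V64.
D-F#-A has root D, degree 1 in D major, so I.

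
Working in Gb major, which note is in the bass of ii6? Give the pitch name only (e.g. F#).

Cb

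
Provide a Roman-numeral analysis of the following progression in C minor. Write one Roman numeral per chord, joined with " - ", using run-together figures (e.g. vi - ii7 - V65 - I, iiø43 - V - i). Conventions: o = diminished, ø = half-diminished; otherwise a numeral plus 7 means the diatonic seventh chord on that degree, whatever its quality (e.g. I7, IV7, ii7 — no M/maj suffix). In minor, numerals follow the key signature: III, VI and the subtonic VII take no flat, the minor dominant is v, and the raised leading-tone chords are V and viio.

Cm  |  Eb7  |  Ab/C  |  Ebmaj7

Cm: minor triad on C = scale degree 1 → i.
Eb7 is the secondary dominant of VI (dominant seventh chord on Eb): V7/VI.
Ab/C has root Ab, degree 6 in C minor, so VI6.
Ebmaj7 has root Eb, degree 3 in C minor, so III7.

i - V7/VI - VI6 - III7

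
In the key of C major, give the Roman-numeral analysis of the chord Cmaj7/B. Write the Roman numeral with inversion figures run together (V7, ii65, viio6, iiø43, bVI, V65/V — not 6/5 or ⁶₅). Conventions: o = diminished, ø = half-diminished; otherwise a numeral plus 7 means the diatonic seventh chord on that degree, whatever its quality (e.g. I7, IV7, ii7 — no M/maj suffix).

I42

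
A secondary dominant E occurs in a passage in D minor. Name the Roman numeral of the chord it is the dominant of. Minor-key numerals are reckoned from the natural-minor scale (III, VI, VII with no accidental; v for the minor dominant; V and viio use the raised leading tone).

V

The chord is a major triad on E.
A dominant resolves down a perfect fifth: E → A. In D minor, A is scale degree 5, i.e. V.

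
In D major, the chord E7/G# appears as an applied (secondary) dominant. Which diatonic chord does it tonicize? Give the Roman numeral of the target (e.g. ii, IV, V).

The chord is a dominant seventh chord on E.
A dominant resolves down a perfect fifth: E → A. In D major, A is scale degree 5, i.e. V.

V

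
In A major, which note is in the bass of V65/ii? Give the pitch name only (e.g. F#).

The applied chord V65/ii is rooted on F#: F#-A#-C#-E.
The figure 65 means first inversion — the third is in the bass.

A#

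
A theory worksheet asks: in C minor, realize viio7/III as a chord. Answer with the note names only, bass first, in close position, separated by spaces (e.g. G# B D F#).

D F Ab Cb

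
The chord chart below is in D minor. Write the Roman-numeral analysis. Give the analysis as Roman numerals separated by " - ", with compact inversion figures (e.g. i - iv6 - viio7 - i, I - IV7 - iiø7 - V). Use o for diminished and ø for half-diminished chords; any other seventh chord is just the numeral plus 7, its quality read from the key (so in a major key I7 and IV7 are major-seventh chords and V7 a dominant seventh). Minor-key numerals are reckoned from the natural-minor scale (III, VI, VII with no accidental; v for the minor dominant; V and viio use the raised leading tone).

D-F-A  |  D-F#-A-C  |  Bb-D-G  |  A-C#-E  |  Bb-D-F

i - V7/iv - iv6 - V - VI

D-F-A has root D, degree 1 in D minor, so i.
D-F#-A-C: a dominant seventh chord on D, the applied dominant of iv → V7/iv.
Bb-D-G: root G is the subdominant; minor triad there is iv6.
A-C#-E: root A is the dominant; major triad there is V.
Bb-D-F: major triad on Bb = scale degree 6 → VI.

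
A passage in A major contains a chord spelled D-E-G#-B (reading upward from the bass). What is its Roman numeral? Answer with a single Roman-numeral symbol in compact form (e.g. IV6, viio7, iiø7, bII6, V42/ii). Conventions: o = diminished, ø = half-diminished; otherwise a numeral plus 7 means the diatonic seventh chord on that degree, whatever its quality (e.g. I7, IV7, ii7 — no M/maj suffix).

Stacked in thirds the chord is E-G#-B-D: a dominant seventh chord on E.
E is scale degree 5 in A major, and a dominant seventh chord on that degree is written V7.
With D in the bass the chord is in third inversion, so the figured bass is 42.

V42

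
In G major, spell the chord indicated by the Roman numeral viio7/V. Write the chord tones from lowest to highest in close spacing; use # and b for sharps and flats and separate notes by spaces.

C# E G Bb

viio7/V is a secondary leading-tone chord. The target V is D in G major; the applied chord is rooted a semitone below, on C#.
Building a fully diminished seventh chord on C# gives C#-E-G-Bb.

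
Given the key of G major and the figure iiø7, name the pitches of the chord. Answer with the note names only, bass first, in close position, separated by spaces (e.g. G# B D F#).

Scale degree 2 in G major is A; here the chord built on it is altered to a half-diminished seventh chord. iiø7 is the half-diminished supertonic seventh, borrowed from the parallel minor.
So the chord is A-C-Eb-G, a half-diminished seventh chord.

A C Eb G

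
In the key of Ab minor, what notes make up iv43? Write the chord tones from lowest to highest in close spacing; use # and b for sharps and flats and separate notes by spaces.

In Ab minor, the subdominant is Db, and the diatonic chord built there is a minor seventh chord.
Stacking thirds from Db gives Db-Fb-Ab-Cb.
With the 43 figure the chord is in second inversion; from the bass Ab upward in close position it reads Ab-Cb-Db-Fb.

Ab Cb Db Fb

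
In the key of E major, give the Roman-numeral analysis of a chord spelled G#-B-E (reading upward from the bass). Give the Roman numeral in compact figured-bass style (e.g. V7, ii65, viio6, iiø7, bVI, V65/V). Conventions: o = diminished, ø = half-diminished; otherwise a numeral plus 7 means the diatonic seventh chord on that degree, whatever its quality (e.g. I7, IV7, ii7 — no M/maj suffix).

I6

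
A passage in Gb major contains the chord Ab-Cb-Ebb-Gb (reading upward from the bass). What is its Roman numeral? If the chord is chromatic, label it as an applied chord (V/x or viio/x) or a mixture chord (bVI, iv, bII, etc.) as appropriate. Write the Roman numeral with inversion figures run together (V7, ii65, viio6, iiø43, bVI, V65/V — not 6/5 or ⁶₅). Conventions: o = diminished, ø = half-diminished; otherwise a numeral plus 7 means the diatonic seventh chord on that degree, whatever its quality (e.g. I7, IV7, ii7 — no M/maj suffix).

The pitches Ab-Cb-Ebb-Gb form a half-diminished seventh chord rooted on Ab.
Ab is the second degree of Gb major. This is the half-diminished supertonic seventh, borrowed from the parallel minor.

iiø7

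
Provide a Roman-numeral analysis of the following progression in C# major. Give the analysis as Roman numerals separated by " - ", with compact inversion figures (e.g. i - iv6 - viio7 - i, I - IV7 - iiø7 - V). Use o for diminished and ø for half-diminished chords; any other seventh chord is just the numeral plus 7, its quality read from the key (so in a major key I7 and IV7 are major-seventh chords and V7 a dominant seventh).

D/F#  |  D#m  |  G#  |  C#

D/F# is non-diatonic — a major triad on the lowered supertonic (D): the Neapolitan sixth, bII6 (third, F#, in the bass — hence the 6).
D#m: minor triad on D# = scale degree 2 → ii.
G# has root G#, degree 5 in C# major, so V.
C# has root C#, degree 1 in C# major, so I.

bII6 - ii - V - I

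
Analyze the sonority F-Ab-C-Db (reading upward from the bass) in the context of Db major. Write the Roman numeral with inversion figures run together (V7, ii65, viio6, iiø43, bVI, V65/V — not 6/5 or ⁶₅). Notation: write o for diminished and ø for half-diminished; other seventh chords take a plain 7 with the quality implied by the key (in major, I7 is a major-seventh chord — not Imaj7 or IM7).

Stacked in thirds the chord is Db-F-Ab-C: a major seventh chord on Db.
In Db major, Db is the tonic; the diatonic major seventh chord there is I7.
With F in the bass the chord is in first inversion, so the figured bass is 65.

I65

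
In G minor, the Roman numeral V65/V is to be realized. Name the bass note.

C#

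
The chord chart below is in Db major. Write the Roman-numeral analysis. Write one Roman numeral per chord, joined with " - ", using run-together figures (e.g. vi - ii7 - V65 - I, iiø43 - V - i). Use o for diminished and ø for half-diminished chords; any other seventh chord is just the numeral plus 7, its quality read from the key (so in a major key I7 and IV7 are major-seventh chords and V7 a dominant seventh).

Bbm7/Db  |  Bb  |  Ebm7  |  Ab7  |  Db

Bbm7/Db has root Bb, degree 6 in Db major, so vi65.
Bb: a major triad on Bb, the applied dominant of ii → V/ii.
Ebm7: minor seventh chord on Eb = scale degree 2 → ii7.
Ab7 has root Ab, degree 5 in Db major, so V7.
Db: root Db is the tonic; major triad there is I.

vi65 - V/ii - ii7 - V7 - I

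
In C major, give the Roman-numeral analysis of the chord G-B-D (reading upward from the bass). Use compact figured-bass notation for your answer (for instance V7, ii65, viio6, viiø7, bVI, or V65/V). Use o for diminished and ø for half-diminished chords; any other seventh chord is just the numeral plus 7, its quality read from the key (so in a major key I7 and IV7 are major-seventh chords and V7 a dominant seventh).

Stacked in thirds the chord is G-B-D: a major triad on G.
In C major, G is the dominant; the diatonic major triad there is V.

V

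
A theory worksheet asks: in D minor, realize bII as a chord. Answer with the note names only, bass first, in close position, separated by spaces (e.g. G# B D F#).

Eb G Bb

Scale degree 2 in D minor is E; lowering it a half step gives Eb. bII is the Neapolitan chord — a major triad on the lowered second degree.
So the chord is Eb-G-Bb, a major triad.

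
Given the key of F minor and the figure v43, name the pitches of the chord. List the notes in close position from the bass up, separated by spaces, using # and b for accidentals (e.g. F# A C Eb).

In F minor, scale degree 5 is C, and the diatonic chord built there is a minor seventh chord.
That chord is spelled C-Eb-G-Bb.
With the 43 figure the chord is in second inversion; from the bass G upward in close position it reads G-Bb-C-Eb.

G Bb C Eb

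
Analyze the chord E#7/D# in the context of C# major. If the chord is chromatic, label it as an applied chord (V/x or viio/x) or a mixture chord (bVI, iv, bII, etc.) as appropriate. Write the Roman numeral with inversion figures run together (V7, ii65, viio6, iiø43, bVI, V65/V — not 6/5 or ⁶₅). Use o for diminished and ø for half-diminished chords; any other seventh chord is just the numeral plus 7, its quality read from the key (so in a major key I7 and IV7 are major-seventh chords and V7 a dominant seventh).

V42/vi

The pitches E#-G##-B#-D# form a dominant seventh chord rooted on E#.
E# is not a diatonic chord root with this quality in C# major, but it lies a perfect fifth above A# (vi), so the chord functions as an applied dominant of vi.
With D# in the bass the chord is in third inversion, so the figured bass is 42.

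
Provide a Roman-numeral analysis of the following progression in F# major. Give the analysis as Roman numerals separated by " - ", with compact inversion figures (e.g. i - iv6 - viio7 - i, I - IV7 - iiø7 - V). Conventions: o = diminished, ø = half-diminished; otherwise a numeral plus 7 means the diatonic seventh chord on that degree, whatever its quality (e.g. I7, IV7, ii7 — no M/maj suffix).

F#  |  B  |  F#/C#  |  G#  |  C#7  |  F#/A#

I - IV - I64 - V/V - V7 - I6

F#: root F# is the tonic; major triad there is I.
B has root B, degree 4 in F# major, so IV.
F#/C# has root F#, degree 1 in F# major, so I64.
G#: chromatic; G# is V of V, so V/V.
C#7: dominant seventh chord on C# = scale degree 5 → V7.
F#/A#: major triad on F# = scale degree 1 → I6.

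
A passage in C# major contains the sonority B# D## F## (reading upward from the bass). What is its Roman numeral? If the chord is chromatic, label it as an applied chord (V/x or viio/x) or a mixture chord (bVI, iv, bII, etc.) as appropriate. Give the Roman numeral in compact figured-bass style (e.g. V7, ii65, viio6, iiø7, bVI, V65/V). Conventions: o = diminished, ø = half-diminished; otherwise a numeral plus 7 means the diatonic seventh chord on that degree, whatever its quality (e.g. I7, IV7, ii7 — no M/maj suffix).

V/iii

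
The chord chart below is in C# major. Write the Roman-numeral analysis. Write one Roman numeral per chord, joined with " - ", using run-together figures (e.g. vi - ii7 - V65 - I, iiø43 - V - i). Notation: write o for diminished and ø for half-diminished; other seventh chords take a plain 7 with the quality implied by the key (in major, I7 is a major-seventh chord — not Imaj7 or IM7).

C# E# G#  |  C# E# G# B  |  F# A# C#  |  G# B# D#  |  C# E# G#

C#-E#-G# has root C#, degree 1 in C# major, so I.
C#-E#-G#-B: a dominant seventh chord on C#, the applied dominant of IV → V7/IV.
F#-A#-C#: major triad on F# = scale degree 4 → IV.
G#-B#-D#: major triad on G# = scale degree 5 → V.
C#-E#-G# has root C#, degree 1 in C# major, so I.

I - V7/IV - IV - V - I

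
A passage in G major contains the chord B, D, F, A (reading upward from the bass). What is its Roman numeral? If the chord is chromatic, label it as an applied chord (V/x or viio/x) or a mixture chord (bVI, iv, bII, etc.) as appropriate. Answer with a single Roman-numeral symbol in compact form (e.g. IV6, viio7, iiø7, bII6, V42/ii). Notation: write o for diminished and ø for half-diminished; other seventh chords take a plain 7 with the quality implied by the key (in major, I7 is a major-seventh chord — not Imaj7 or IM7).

Stacked in thirds the chord is B-D-F-A: a half-diminished seventh chord on B.
B sits a half step below C (IV in G major); a diminished chord there is the applied leading-tone chord of IV.

viiø7/IV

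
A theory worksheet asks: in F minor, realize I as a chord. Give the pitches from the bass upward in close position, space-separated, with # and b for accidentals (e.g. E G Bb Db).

F A C

Scale degree 1 in F minor is F; here the chord built on it is altered to a major triad. I is the major tonic (Picardy third), borrowed from the parallel major.
So the chord is F-A-C, a major triad.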